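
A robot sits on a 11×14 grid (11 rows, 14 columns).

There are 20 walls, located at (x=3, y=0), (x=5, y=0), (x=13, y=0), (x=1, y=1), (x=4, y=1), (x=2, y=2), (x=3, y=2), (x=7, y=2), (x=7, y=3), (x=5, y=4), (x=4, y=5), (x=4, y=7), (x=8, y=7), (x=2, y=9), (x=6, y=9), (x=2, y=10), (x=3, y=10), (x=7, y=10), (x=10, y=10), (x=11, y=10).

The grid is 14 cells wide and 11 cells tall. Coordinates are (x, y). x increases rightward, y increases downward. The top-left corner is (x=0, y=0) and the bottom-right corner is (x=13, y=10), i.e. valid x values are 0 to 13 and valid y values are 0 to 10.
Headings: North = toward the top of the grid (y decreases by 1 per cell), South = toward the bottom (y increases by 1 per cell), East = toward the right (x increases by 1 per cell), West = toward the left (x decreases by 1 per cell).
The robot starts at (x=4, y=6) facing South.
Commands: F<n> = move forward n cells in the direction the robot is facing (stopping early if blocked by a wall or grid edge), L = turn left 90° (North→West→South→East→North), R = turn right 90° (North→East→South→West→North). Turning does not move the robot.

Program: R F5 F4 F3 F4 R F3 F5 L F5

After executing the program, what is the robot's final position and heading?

Start: (x=4, y=6), facing South
  R: turn right, now facing West
  F5: move forward 4/5 (blocked), now at (x=0, y=6)
  F4: move forward 0/4 (blocked), now at (x=0, y=6)
  F3: move forward 0/3 (blocked), now at (x=0, y=6)
  F4: move forward 0/4 (blocked), now at (x=0, y=6)
  R: turn right, now facing North
  F3: move forward 3, now at (x=0, y=3)
  F5: move forward 3/5 (blocked), now at (x=0, y=0)
  L: turn left, now facing West
  F5: move forward 0/5 (blocked), now at (x=0, y=0)
Final: (x=0, y=0), facing West

Answer: Final position: (x=0, y=0), facing West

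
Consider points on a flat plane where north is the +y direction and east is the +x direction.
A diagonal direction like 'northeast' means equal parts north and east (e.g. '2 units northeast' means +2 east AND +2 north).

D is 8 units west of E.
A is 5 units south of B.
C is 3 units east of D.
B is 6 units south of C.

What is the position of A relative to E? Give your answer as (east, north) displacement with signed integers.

Answer: A is at (east=-5, north=-11) relative to E.

Derivation:
Place E at the origin (east=0, north=0).
  D is 8 units west of E: delta (east=-8, north=+0); D at (east=-8, north=0).
  C is 3 units east of D: delta (east=+3, north=+0); C at (east=-5, north=0).
  B is 6 units south of C: delta (east=+0, north=-6); B at (east=-5, north=-6).
  A is 5 units south of B: delta (east=+0, north=-5); A at (east=-5, north=-11).
Therefore A relative to E: (east=-5, north=-11).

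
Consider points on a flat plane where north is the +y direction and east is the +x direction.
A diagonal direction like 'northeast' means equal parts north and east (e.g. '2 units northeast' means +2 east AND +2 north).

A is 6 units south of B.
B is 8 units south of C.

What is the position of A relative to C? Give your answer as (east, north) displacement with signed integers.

Place C at the origin (east=0, north=0).
  B is 8 units south of C: delta (east=+0, north=-8); B at (east=0, north=-8).
  A is 6 units south of B: delta (east=+0, north=-6); A at (east=0, north=-14).
Therefore A relative to C: (east=0, north=-14).

Answer: A is at (east=0, north=-14) relative to C.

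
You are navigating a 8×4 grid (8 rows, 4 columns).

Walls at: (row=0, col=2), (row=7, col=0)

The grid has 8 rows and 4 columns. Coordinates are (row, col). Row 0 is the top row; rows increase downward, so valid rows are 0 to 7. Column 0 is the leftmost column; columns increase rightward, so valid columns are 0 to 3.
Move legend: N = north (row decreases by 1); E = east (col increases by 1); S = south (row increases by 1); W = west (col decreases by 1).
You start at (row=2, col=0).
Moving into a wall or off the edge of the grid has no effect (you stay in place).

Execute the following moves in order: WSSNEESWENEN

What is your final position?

Answer: Final position: (row=2, col=3)

Derivation:
Start: (row=2, col=0)
  W (west): blocked, stay at (row=2, col=0)
  S (south): (row=2, col=0) -> (row=3, col=0)
  S (south): (row=3, col=0) -> (row=4, col=0)
  N (north): (row=4, col=0) -> (row=3, col=0)
  E (east): (row=3, col=0) -> (row=3, col=1)
  E (east): (row=3, col=1) -> (row=3, col=2)
  S (south): (row=3, col=2) -> (row=4, col=2)
  W (west): (row=4, col=2) -> (row=4, col=1)
  E (east): (row=4, col=1) -> (row=4, col=2)
  N (north): (row=4, col=2) -> (row=3, col=2)
  E (east): (row=3, col=2) -> (row=3, col=3)
  N (north): (row=3, col=3) -> (row=2, col=3)
Final: (row=2, col=3)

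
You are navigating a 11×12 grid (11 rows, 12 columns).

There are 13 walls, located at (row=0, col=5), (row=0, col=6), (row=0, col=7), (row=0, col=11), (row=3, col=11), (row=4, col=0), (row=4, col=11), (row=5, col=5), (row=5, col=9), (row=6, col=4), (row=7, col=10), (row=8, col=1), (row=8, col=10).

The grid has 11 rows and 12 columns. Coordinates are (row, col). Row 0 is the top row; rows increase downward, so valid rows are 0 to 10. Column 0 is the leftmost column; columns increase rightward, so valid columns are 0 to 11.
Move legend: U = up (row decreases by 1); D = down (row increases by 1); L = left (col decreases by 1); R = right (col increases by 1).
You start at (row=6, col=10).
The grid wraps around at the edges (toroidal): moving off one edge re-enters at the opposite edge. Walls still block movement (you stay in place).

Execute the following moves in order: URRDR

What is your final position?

Answer: Final position: (row=6, col=1)

Derivation:
Start: (row=6, col=10)
  U (up): (row=6, col=10) -> (row=5, col=10)
  R (right): (row=5, col=10) -> (row=5, col=11)
  R (right): (row=5, col=11) -> (row=5, col=0)
  D (down): (row=5, col=0) -> (row=6, col=0)
  R (right): (row=6, col=0) -> (row=6, col=1)
Final: (row=6, col=1)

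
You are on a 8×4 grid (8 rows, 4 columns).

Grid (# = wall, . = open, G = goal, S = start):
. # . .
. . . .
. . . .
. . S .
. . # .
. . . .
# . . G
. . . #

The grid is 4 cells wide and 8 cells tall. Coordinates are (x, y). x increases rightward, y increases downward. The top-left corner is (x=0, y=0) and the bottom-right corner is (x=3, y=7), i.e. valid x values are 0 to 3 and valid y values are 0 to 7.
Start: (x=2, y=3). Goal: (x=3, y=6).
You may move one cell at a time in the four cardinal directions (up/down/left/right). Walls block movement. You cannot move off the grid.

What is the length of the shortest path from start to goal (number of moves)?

Answer: Shortest path length: 4

Derivation:
BFS from (x=2, y=3) until reaching (x=3, y=6):
  Distance 0: (x=2, y=3)
  Distance 1: (x=2, y=2), (x=1, y=3), (x=3, y=3)
  Distance 2: (x=2, y=1), (x=1, y=2), (x=3, y=2), (x=0, y=3), (x=1, y=4), (x=3, y=4)
  Distance 3: (x=2, y=0), (x=1, y=1), (x=3, y=1), (x=0, y=2), (x=0, y=4), (x=1, y=5), (x=3, y=5)
  Distance 4: (x=3, y=0), (x=0, y=1), (x=0, y=5), (x=2, y=5), (x=1, y=6), (x=3, y=6)  <- goal reached here
One shortest path (4 moves): (x=2, y=3) -> (x=3, y=3) -> (x=3, y=4) -> (x=3, y=5) -> (x=3, y=6)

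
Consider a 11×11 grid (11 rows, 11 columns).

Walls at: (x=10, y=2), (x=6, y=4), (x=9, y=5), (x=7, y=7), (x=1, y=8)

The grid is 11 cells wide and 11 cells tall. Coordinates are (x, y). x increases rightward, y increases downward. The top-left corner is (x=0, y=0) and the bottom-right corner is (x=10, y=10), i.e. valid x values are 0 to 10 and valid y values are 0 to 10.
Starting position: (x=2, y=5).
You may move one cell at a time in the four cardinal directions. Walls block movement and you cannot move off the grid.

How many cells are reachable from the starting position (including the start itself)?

BFS flood-fill from (x=2, y=5):
  Distance 0: (x=2, y=5)
  Distance 1: (x=2, y=4), (x=1, y=5), (x=3, y=5), (x=2, y=6)
  Distance 2: (x=2, y=3), (x=1, y=4), (x=3, y=4), (x=0, y=5), (x=4, y=5), (x=1, y=6), (x=3, y=6), (x=2, y=7)
  Distance 3: (x=2, y=2), (x=1, y=3), (x=3, y=3), (x=0, y=4), (x=4, y=4), (x=5, y=5), (x=0, y=6), (x=4, y=6), (x=1, y=7), (x=3, y=7), (x=2, y=8)
  Distance 4: (x=2, y=1), (x=1, y=2), (x=3, y=2), (x=0, y=3), (x=4, y=3), (x=5, y=4), (x=6, y=5), (x=5, y=6), (x=0, y=7), (x=4, y=7), (x=3, y=8), (x=2, y=9)
  Distance 5: (x=2, y=0), (x=1, y=1), (x=3, y=1), (x=0, y=2), (x=4, y=2), (x=5, y=3), (x=7, y=5), (x=6, y=6), (x=5, y=7), (x=0, y=8), (x=4, y=8), (x=1, y=9), (x=3, y=9), (x=2, y=10)
  Distance 6: (x=1, y=0), (x=3, y=0), (x=0, y=1), (x=4, y=1), (x=5, y=2), (x=6, y=3), (x=7, y=4), (x=8, y=5), (x=7, y=6), (x=6, y=7), (x=5, y=8), (x=0, y=9), (x=4, y=9), (x=1, y=10), (x=3, y=10)
  Distance 7: (x=0, y=0), (x=4, y=0), (x=5, y=1), (x=6, y=2), (x=7, y=3), (x=8, y=4), (x=8, y=6), (x=6, y=8), (x=5, y=9), (x=0, y=10), (x=4, y=10)
  Distance 8: (x=5, y=0), (x=6, y=1), (x=7, y=2), (x=8, y=3), (x=9, y=4), (x=9, y=6), (x=8, y=7), (x=7, y=8), (x=6, y=9), (x=5, y=10)
  Distance 9: (x=6, y=0), (x=7, y=1), (x=8, y=2), (x=9, y=3), (x=10, y=4), (x=10, y=6), (x=9, y=7), (x=8, y=8), (x=7, y=9), (x=6, y=10)
  Distance 10: (x=7, y=0), (x=8, y=1), (x=9, y=2), (x=10, y=3), (x=10, y=5), (x=10, y=7), (x=9, y=8), (x=8, y=9), (x=7, y=10)
  Distance 11: (x=8, y=0), (x=9, y=1), (x=10, y=8), (x=9, y=9), (x=8, y=10)
  Distance 12: (x=9, y=0), (x=10, y=1), (x=10, y=9), (x=9, y=10)
  Distance 13: (x=10, y=0), (x=10, y=10)
Total reachable: 116 (grid has 116 open cells total)

Answer: Reachable cells: 116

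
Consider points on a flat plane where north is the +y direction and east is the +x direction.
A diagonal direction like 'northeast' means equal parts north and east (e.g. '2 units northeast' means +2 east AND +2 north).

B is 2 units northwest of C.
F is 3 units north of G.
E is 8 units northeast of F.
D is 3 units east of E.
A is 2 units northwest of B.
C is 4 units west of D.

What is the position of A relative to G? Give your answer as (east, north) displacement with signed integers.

Place G at the origin (east=0, north=0).
  F is 3 units north of G: delta (east=+0, north=+3); F at (east=0, north=3).
  E is 8 units northeast of F: delta (east=+8, north=+8); E at (east=8, north=11).
  D is 3 units east of E: delta (east=+3, north=+0); D at (east=11, north=11).
  C is 4 units west of D: delta (east=-4, north=+0); C at (east=7, north=11).
  B is 2 units northwest of C: delta (east=-2, north=+2); B at (east=5, north=13).
  A is 2 units northwest of B: delta (east=-2, north=+2); A at (east=3, north=15).
Therefore A relative to G: (east=3, north=15).

Answer: A is at (east=3, north=15) relative to G.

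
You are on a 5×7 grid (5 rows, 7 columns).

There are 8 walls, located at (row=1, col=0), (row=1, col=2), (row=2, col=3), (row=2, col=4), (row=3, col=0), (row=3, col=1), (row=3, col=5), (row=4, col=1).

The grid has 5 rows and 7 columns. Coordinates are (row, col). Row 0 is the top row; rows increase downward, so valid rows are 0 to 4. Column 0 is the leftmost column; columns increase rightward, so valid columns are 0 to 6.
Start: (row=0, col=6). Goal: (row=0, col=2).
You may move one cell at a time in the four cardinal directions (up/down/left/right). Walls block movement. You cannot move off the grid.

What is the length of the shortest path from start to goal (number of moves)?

BFS from (row=0, col=6) until reaching (row=0, col=2):
  Distance 0: (row=0, col=6)
  Distance 1: (row=0, col=5), (row=1, col=6)
  Distance 2: (row=0, col=4), (row=1, col=5), (row=2, col=6)
  Distance 3: (row=0, col=3), (row=1, col=4), (row=2, col=5), (row=3, col=6)
  Distance 4: (row=0, col=2), (row=1, col=3), (row=4, col=6)  <- goal reached here
One shortest path (4 moves): (row=0, col=6) -> (row=0, col=5) -> (row=0, col=4) -> (row=0, col=3) -> (row=0, col=2)

Answer: Shortest path length: 4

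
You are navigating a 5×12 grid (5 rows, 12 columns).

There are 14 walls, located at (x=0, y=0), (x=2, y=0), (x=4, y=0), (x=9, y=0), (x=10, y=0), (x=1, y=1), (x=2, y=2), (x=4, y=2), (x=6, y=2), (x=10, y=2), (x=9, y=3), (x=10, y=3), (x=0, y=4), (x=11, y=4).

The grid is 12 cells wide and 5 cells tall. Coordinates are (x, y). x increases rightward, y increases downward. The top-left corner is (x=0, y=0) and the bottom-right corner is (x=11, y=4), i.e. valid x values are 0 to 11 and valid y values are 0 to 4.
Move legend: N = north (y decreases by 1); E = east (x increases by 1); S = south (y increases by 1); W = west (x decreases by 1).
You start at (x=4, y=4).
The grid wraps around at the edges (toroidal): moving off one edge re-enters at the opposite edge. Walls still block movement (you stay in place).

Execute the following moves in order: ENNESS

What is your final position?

Answer: Final position: (x=5, y=4)

Derivation:
Start: (x=4, y=4)
  E (east): (x=4, y=4) -> (x=5, y=4)
  N (north): (x=5, y=4) -> (x=5, y=3)
  N (north): (x=5, y=3) -> (x=5, y=2)
  E (east): blocked, stay at (x=5, y=2)
  S (south): (x=5, y=2) -> (x=5, y=3)
  S (south): (x=5, y=3) -> (x=5, y=4)
Final: (x=5, y=4)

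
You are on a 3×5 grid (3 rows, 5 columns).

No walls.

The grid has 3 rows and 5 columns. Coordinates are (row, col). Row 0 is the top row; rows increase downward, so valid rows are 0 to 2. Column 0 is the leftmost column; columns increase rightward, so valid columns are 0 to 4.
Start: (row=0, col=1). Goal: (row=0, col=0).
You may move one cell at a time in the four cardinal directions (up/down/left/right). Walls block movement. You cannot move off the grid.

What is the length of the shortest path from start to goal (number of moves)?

BFS from (row=0, col=1) until reaching (row=0, col=0):
  Distance 0: (row=0, col=1)
  Distance 1: (row=0, col=0), (row=0, col=2), (row=1, col=1)  <- goal reached here
One shortest path (1 moves): (row=0, col=1) -> (row=0, col=0)

Answer: Shortest path length: 1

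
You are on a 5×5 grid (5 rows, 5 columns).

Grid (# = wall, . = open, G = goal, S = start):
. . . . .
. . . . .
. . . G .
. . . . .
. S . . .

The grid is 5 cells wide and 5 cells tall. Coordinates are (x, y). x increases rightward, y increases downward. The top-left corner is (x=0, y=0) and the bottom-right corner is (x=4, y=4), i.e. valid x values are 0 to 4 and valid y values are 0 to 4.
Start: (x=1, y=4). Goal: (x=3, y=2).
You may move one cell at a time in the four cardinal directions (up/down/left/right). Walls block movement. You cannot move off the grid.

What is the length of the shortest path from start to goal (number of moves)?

Answer: Shortest path length: 4

Derivation:
BFS from (x=1, y=4) until reaching (x=3, y=2):
  Distance 0: (x=1, y=4)
  Distance 1: (x=1, y=3), (x=0, y=4), (x=2, y=4)
  Distance 2: (x=1, y=2), (x=0, y=3), (x=2, y=3), (x=3, y=4)
  Distance 3: (x=1, y=1), (x=0, y=2), (x=2, y=2), (x=3, y=3), (x=4, y=4)
  Distance 4: (x=1, y=0), (x=0, y=1), (x=2, y=1), (x=3, y=2), (x=4, y=3)  <- goal reached here
One shortest path (4 moves): (x=1, y=4) -> (x=2, y=4) -> (x=3, y=4) -> (x=3, y=3) -> (x=3, y=2)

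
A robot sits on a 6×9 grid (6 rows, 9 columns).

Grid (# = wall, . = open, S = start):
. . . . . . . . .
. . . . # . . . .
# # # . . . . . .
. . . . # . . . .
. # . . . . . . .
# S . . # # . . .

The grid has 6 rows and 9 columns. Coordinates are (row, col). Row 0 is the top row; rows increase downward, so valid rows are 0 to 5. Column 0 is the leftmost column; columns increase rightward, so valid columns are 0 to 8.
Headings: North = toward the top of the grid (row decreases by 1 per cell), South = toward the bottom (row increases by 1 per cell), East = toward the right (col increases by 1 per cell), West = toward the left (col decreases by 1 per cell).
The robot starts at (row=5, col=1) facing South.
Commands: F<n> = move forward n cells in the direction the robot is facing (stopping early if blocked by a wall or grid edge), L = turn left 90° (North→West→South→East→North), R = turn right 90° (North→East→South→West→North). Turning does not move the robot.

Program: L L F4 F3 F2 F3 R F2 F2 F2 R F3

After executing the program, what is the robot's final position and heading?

Start: (row=5, col=1), facing South
  L: turn left, now facing East
  L: turn left, now facing North
  F4: move forward 0/4 (blocked), now at (row=5, col=1)
  F3: move forward 0/3 (blocked), now at (row=5, col=1)
  F2: move forward 0/2 (blocked), now at (row=5, col=1)
  F3: move forward 0/3 (blocked), now at (row=5, col=1)
  R: turn right, now facing East
  F2: move forward 2, now at (row=5, col=3)
  F2: move forward 0/2 (blocked), now at (row=5, col=3)
  F2: move forward 0/2 (blocked), now at (row=5, col=3)
  R: turn right, now facing South
  F3: move forward 0/3 (blocked), now at (row=5, col=3)
Final: (row=5, col=3), facing South

Answer: Final position: (row=5, col=3), facing South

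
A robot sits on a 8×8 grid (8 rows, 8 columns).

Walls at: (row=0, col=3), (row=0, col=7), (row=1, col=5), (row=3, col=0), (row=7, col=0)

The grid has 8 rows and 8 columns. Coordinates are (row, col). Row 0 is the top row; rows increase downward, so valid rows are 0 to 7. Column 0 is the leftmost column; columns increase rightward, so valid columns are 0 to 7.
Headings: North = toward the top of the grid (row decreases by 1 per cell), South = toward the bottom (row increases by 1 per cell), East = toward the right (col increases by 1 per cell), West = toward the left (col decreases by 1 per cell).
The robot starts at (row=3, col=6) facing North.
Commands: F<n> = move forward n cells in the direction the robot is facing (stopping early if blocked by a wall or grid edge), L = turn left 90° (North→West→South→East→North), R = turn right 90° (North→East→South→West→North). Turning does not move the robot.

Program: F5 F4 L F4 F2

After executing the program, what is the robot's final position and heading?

Start: (row=3, col=6), facing North
  F5: move forward 3/5 (blocked), now at (row=0, col=6)
  F4: move forward 0/4 (blocked), now at (row=0, col=6)
  L: turn left, now facing West
  F4: move forward 2/4 (blocked), now at (row=0, col=4)
  F2: move forward 0/2 (blocked), now at (row=0, col=4)
Final: (row=0, col=4), facing West

Answer: Final position: (row=0, col=4), facing West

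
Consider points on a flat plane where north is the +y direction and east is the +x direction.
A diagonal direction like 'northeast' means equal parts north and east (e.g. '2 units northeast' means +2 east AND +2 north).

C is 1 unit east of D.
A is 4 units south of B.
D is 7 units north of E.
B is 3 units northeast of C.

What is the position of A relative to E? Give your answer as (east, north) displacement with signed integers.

Place E at the origin (east=0, north=0).
  D is 7 units north of E: delta (east=+0, north=+7); D at (east=0, north=7).
  C is 1 unit east of D: delta (east=+1, north=+0); C at (east=1, north=7).
  B is 3 units northeast of C: delta (east=+3, north=+3); B at (east=4, north=10).
  A is 4 units south of B: delta (east=+0, north=-4); A at (east=4, north=6).
Therefore A relative to E: (east=4, north=6).

Answer: A is at (east=4, north=6) relative to E.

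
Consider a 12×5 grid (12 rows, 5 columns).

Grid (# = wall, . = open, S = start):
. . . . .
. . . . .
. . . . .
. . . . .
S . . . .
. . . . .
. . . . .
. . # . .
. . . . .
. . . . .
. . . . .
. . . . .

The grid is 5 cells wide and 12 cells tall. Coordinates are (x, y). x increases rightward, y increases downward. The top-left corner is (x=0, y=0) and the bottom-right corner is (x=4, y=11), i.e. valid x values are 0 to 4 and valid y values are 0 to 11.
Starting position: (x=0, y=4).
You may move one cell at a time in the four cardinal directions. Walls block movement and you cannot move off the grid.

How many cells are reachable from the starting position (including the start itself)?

BFS flood-fill from (x=0, y=4):
  Distance 0: (x=0, y=4)
  Distance 1: (x=0, y=3), (x=1, y=4), (x=0, y=5)
  Distance 2: (x=0, y=2), (x=1, y=3), (x=2, y=4), (x=1, y=5), (x=0, y=6)
  Distance 3: (x=0, y=1), (x=1, y=2), (x=2, y=3), (x=3, y=4), (x=2, y=5), (x=1, y=6), (x=0, y=7)
  Distance 4: (x=0, y=0), (x=1, y=1), (x=2, y=2), (x=3, y=3), (x=4, y=4), (x=3, y=5), (x=2, y=6), (x=1, y=7), (x=0, y=8)
  Distance 5: (x=1, y=0), (x=2, y=1), (x=3, y=2), (x=4, y=3), (x=4, y=5), (x=3, y=6), (x=1, y=8), (x=0, y=9)
  Distance 6: (x=2, y=0), (x=3, y=1), (x=4, y=2), (x=4, y=6), (x=3, y=7), (x=2, y=8), (x=1, y=9), (x=0, y=10)
  Distance 7: (x=3, y=0), (x=4, y=1), (x=4, y=7), (x=3, y=8), (x=2, y=9), (x=1, y=10), (x=0, y=11)
  Distance 8: (x=4, y=0), (x=4, y=8), (x=3, y=9), (x=2, y=10), (x=1, y=11)
  Distance 9: (x=4, y=9), (x=3, y=10), (x=2, y=11)
  Distance 10: (x=4, y=10), (x=3, y=11)
  Distance 11: (x=4, y=11)
Total reachable: 59 (grid has 59 open cells total)

Answer: Reachable cells: 59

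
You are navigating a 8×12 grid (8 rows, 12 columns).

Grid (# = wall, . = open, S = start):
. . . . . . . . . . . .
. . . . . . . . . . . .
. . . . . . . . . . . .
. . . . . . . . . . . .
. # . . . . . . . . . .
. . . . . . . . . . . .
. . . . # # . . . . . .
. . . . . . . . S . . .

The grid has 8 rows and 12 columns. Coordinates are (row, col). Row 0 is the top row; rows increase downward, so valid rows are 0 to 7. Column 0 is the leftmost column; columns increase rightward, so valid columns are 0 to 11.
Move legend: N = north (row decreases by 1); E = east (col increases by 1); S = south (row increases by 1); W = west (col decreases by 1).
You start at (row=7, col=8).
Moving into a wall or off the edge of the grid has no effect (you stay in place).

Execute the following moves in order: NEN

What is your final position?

Answer: Final position: (row=5, col=9)

Derivation:
Start: (row=7, col=8)
  N (north): (row=7, col=8) -> (row=6, col=8)
  E (east): (row=6, col=8) -> (row=6, col=9)
  N (north): (row=6, col=9) -> (row=5, col=9)
Final: (row=5, col=9)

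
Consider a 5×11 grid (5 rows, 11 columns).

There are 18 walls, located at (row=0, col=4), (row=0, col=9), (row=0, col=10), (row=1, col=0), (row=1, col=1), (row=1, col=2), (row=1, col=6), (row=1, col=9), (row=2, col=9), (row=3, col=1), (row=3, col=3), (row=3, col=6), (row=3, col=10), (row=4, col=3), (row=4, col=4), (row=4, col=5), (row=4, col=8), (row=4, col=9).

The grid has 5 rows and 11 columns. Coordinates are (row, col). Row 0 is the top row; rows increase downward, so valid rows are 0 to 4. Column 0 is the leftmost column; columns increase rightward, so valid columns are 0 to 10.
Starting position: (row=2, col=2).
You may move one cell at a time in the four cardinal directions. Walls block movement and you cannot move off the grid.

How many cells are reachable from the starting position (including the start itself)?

BFS flood-fill from (row=2, col=2):
  Distance 0: (row=2, col=2)
  Distance 1: (row=2, col=1), (row=2, col=3), (row=3, col=2)
  Distance 2: (row=1, col=3), (row=2, col=0), (row=2, col=4), (row=4, col=2)
  Distance 3: (row=0, col=3), (row=1, col=4), (row=2, col=5), (row=3, col=0), (row=3, col=4), (row=4, col=1)
  Distance 4: (row=0, col=2), (row=1, col=5), (row=2, col=6), (row=3, col=5), (row=4, col=0)
  Distance 5: (row=0, col=1), (row=0, col=5), (row=2, col=7)
  Distance 6: (row=0, col=0), (row=0, col=6), (row=1, col=7), (row=2, col=8), (row=3, col=7)
  Distance 7: (row=0, col=7), (row=1, col=8), (row=3, col=8), (row=4, col=7)
  Distance 8: (row=0, col=8), (row=3, col=9), (row=4, col=6)
Total reachable: 34 (grid has 37 open cells total)

Answer: Reachable cells: 34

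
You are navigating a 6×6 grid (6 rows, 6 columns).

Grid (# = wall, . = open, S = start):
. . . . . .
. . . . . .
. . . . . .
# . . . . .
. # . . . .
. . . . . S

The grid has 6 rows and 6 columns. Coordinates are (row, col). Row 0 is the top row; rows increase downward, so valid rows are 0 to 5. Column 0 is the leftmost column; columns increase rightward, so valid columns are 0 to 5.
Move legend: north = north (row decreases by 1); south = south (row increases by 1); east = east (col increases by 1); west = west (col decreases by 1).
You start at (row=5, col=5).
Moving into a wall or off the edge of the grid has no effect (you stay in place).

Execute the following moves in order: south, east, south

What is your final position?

Start: (row=5, col=5)
  south (south): blocked, stay at (row=5, col=5)
  east (east): blocked, stay at (row=5, col=5)
  south (south): blocked, stay at (row=5, col=5)
Final: (row=5, col=5)

Answer: Final position: (row=5, col=5)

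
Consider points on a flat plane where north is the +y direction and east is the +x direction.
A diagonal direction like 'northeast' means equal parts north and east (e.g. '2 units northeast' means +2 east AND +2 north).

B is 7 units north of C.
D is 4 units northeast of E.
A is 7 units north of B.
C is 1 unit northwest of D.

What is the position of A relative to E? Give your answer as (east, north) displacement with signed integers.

Place E at the origin (east=0, north=0).
  D is 4 units northeast of E: delta (east=+4, north=+4); D at (east=4, north=4).
  C is 1 unit northwest of D: delta (east=-1, north=+1); C at (east=3, north=5).
  B is 7 units north of C: delta (east=+0, north=+7); B at (east=3, north=12).
  A is 7 units north of B: delta (east=+0, north=+7); A at (east=3, north=19).
Therefore A relative to E: (east=3, north=19).

Answer: A is at (east=3, north=19) relative to E.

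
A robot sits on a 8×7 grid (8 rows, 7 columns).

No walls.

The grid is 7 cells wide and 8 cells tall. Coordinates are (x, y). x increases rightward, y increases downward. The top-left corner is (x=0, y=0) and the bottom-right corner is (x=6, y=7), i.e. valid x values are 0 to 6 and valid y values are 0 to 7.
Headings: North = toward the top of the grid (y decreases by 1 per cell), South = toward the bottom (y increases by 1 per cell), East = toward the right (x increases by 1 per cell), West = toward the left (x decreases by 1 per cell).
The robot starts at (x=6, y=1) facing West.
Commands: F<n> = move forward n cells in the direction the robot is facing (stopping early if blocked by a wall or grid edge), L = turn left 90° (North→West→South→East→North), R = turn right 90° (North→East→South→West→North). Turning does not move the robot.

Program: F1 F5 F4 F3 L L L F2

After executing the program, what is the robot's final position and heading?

Start: (x=6, y=1), facing West
  F1: move forward 1, now at (x=5, y=1)
  F5: move forward 5, now at (x=0, y=1)
  F4: move forward 0/4 (blocked), now at (x=0, y=1)
  F3: move forward 0/3 (blocked), now at (x=0, y=1)
  L: turn left, now facing South
  L: turn left, now facing East
  L: turn left, now facing North
  F2: move forward 1/2 (blocked), now at (x=0, y=0)
Final: (x=0, y=0), facing North

Answer: Final position: (x=0, y=0), facing North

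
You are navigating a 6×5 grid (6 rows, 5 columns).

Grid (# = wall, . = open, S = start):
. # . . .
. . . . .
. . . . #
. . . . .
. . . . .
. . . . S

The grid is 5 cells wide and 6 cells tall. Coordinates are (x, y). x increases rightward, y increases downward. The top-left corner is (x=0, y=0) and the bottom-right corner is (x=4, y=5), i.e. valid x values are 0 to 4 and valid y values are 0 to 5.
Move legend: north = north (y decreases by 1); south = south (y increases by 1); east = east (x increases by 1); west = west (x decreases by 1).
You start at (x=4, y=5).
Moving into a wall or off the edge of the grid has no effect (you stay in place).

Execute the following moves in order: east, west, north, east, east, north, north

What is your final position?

Answer: Final position: (x=4, y=3)

Derivation:
Start: (x=4, y=5)
  east (east): blocked, stay at (x=4, y=5)
  west (west): (x=4, y=5) -> (x=3, y=5)
  north (north): (x=3, y=5) -> (x=3, y=4)
  east (east): (x=3, y=4) -> (x=4, y=4)
  east (east): blocked, stay at (x=4, y=4)
  north (north): (x=4, y=4) -> (x=4, y=3)
  north (north): blocked, stay at (x=4, y=3)
Final: (x=4, y=3)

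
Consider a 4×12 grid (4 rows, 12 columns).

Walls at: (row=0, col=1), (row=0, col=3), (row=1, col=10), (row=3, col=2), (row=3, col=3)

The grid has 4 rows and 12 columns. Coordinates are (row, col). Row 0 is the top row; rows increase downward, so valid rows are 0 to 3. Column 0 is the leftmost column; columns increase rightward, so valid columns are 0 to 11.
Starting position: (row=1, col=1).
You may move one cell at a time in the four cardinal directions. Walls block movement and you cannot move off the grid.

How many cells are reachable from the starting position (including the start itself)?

Answer: Reachable cells: 43

Derivation:
BFS flood-fill from (row=1, col=1):
  Distance 0: (row=1, col=1)
  Distance 1: (row=1, col=0), (row=1, col=2), (row=2, col=1)
  Distance 2: (row=0, col=0), (row=0, col=2), (row=1, col=3), (row=2, col=0), (row=2, col=2), (row=3, col=1)
  Distance 3: (row=1, col=4), (row=2, col=3), (row=3, col=0)
  Distance 4: (row=0, col=4), (row=1, col=5), (row=2, col=4)
  Distance 5: (row=0, col=5), (row=1, col=6), (row=2, col=5), (row=3, col=4)
  Distance 6: (row=0, col=6), (row=1, col=7), (row=2, col=6), (row=3, col=5)
  Distance 7: (row=0, col=7), (row=1, col=8), (row=2, col=7), (row=3, col=6)
  Distance 8: (row=0, col=8), (row=1, col=9), (row=2, col=8), (row=3, col=7)
  Distance 9: (row=0, col=9), (row=2, col=9), (row=3, col=8)
  Distance 10: (row=0, col=10), (row=2, col=10), (row=3, col=9)
  Distance 11: (row=0, col=11), (row=2, col=11), (row=3, col=10)
  Distance 12: (row=1, col=11), (row=3, col=11)
Total reachable: 43 (grid has 43 open cells total)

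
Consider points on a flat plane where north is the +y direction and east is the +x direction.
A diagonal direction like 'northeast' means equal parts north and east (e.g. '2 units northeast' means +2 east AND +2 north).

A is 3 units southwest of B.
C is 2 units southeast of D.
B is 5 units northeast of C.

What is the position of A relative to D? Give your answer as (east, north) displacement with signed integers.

Place D at the origin (east=0, north=0).
  C is 2 units southeast of D: delta (east=+2, north=-2); C at (east=2, north=-2).
  B is 5 units northeast of C: delta (east=+5, north=+5); B at (east=7, north=3).
  A is 3 units southwest of B: delta (east=-3, north=-3); A at (east=4, north=0).
Therefore A relative to D: (east=4, north=0).

Answer: A is at (east=4, north=0) relative to D.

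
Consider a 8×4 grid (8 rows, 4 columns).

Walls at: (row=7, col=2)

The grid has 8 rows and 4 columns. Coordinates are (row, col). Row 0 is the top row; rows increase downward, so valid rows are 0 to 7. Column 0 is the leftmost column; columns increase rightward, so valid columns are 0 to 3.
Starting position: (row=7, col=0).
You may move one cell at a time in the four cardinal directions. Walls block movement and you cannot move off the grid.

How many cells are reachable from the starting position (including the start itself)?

BFS flood-fill from (row=7, col=0):
  Distance 0: (row=7, col=0)
  Distance 1: (row=6, col=0), (row=7, col=1)
  Distance 2: (row=5, col=0), (row=6, col=1)
  Distance 3: (row=4, col=0), (row=5, col=1), (row=6, col=2)
  Distance 4: (row=3, col=0), (row=4, col=1), (row=5, col=2), (row=6, col=3)
  Distance 5: (row=2, col=0), (row=3, col=1), (row=4, col=2), (row=5, col=3), (row=7, col=3)
  Distance 6: (row=1, col=0), (row=2, col=1), (row=3, col=2), (row=4, col=3)
  Distance 7: (row=0, col=0), (row=1, col=1), (row=2, col=2), (row=3, col=3)
  Distance 8: (row=0, col=1), (row=1, col=2), (row=2, col=3)
  Distance 9: (row=0, col=2), (row=1, col=3)
  Distance 10: (row=0, col=3)
Total reachable: 31 (grid has 31 open cells total)

Answer: Reachable cells: 31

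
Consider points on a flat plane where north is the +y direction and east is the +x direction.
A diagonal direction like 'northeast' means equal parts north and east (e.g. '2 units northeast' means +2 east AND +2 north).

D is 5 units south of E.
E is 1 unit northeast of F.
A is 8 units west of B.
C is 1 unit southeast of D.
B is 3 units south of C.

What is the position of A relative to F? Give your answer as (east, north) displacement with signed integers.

Answer: A is at (east=-6, north=-8) relative to F.

Derivation:
Place F at the origin (east=0, north=0).
  E is 1 unit northeast of F: delta (east=+1, north=+1); E at (east=1, north=1).
  D is 5 units south of E: delta (east=+0, north=-5); D at (east=1, north=-4).
  C is 1 unit southeast of D: delta (east=+1, north=-1); C at (east=2, north=-5).
  B is 3 units south of C: delta (east=+0, north=-3); B at (east=2, north=-8).
  A is 8 units west of B: delta (east=-8, north=+0); A at (east=-6, north=-8).
Therefore A relative to F: (east=-6, north=-8).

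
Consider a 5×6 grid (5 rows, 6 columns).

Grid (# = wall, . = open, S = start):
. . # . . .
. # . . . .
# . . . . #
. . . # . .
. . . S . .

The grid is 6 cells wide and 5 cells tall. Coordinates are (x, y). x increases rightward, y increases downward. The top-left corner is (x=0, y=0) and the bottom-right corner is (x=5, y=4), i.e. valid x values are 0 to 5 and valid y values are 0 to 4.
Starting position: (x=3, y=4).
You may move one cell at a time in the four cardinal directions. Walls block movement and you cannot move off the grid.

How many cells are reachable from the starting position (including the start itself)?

BFS flood-fill from (x=3, y=4):
  Distance 0: (x=3, y=4)
  Distance 1: (x=2, y=4), (x=4, y=4)
  Distance 2: (x=2, y=3), (x=4, y=3), (x=1, y=4), (x=5, y=4)
  Distance 3: (x=2, y=2), (x=4, y=2), (x=1, y=3), (x=5, y=3), (x=0, y=4)
  Distance 4: (x=2, y=1), (x=4, y=1), (x=1, y=2), (x=3, y=2), (x=0, y=3)
  Distance 5: (x=4, y=0), (x=3, y=1), (x=5, y=1)
  Distance 6: (x=3, y=0), (x=5, y=0)
Total reachable: 22 (grid has 25 open cells total)

Answer: Reachable cells: 22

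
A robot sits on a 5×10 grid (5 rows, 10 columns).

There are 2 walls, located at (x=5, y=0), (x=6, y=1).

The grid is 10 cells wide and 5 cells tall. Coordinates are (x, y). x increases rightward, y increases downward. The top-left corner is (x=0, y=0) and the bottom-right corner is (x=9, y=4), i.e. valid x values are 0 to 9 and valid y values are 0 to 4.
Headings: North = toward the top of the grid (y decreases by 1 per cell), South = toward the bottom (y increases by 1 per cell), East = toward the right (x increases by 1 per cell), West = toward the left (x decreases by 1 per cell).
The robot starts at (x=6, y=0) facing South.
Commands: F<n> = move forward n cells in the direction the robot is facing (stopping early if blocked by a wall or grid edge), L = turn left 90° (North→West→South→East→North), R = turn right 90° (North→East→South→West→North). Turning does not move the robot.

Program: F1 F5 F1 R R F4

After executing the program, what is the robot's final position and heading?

Start: (x=6, y=0), facing South
  F1: move forward 0/1 (blocked), now at (x=6, y=0)
  F5: move forward 0/5 (blocked), now at (x=6, y=0)
  F1: move forward 0/1 (blocked), now at (x=6, y=0)
  R: turn right, now facing West
  R: turn right, now facing North
  F4: move forward 0/4 (blocked), now at (x=6, y=0)
Final: (x=6, y=0), facing North

Answer: Final position: (x=6, y=0), facing North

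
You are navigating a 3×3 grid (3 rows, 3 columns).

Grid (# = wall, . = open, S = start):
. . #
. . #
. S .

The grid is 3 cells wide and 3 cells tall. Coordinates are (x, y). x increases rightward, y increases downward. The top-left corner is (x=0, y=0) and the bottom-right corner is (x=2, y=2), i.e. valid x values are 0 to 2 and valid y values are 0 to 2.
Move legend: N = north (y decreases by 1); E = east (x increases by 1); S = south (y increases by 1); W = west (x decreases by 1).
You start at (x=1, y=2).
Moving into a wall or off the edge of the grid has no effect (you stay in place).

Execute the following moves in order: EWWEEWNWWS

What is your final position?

Answer: Final position: (x=0, y=2)

Derivation:
Start: (x=1, y=2)
  E (east): (x=1, y=2) -> (x=2, y=2)
  W (west): (x=2, y=2) -> (x=1, y=2)
  W (west): (x=1, y=2) -> (x=0, y=2)
  E (east): (x=0, y=2) -> (x=1, y=2)
  E (east): (x=1, y=2) -> (x=2, y=2)
  W (west): (x=2, y=2) -> (x=1, y=2)
  N (north): (x=1, y=2) -> (x=1, y=1)
  W (west): (x=1, y=1) -> (x=0, y=1)
  W (west): blocked, stay at (x=0, y=1)
  S (south): (x=0, y=1) -> (x=0, y=2)
Final: (x=0, y=2)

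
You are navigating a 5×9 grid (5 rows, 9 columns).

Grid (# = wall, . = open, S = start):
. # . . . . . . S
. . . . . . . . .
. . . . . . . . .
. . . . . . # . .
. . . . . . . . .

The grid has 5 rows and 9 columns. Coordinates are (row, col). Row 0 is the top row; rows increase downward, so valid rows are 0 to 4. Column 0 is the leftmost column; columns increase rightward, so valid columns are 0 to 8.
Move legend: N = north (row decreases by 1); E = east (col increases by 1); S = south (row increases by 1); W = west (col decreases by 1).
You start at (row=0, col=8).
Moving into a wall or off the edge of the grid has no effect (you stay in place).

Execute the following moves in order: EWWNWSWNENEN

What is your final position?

Start: (row=0, col=8)
  E (east): blocked, stay at (row=0, col=8)
  W (west): (row=0, col=8) -> (row=0, col=7)
  W (west): (row=0, col=7) -> (row=0, col=6)
  N (north): blocked, stay at (row=0, col=6)
  W (west): (row=0, col=6) -> (row=0, col=5)
  S (south): (row=0, col=5) -> (row=1, col=5)
  W (west): (row=1, col=5) -> (row=1, col=4)
  N (north): (row=1, col=4) -> (row=0, col=4)
  E (east): (row=0, col=4) -> (row=0, col=5)
  N (north): blocked, stay at (row=0, col=5)
  E (east): (row=0, col=5) -> (row=0, col=6)
  N (north): blocked, stay at (row=0, col=6)
Final: (row=0, col=6)

Answer: Final position: (row=0, col=6)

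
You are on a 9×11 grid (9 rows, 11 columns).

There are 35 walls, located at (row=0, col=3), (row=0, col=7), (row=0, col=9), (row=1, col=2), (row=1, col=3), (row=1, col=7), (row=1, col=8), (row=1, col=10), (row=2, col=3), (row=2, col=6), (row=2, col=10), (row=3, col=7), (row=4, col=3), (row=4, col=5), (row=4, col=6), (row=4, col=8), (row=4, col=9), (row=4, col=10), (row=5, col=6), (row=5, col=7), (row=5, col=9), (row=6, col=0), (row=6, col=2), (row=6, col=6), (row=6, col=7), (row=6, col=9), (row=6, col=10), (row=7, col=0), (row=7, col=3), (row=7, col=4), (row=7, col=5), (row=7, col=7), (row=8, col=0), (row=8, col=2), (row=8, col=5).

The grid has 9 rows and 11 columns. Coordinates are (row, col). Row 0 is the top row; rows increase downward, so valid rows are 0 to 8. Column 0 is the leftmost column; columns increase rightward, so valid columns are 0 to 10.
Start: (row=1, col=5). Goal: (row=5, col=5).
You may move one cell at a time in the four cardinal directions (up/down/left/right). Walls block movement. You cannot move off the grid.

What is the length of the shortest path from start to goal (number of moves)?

BFS from (row=1, col=5) until reaching (row=5, col=5):
  Distance 0: (row=1, col=5)
  Distance 1: (row=0, col=5), (row=1, col=4), (row=1, col=6), (row=2, col=5)
  Distance 2: (row=0, col=4), (row=0, col=6), (row=2, col=4), (row=3, col=5)
  Distance 3: (row=3, col=4), (row=3, col=6)
  Distance 4: (row=3, col=3), (row=4, col=4)
  Distance 5: (row=3, col=2), (row=5, col=4)
  Distance 6: (row=2, col=2), (row=3, col=1), (row=4, col=2), (row=5, col=3), (row=5, col=5), (row=6, col=4)  <- goal reached here
One shortest path (6 moves): (row=1, col=5) -> (row=1, col=4) -> (row=2, col=4) -> (row=3, col=4) -> (row=4, col=4) -> (row=5, col=4) -> (row=5, col=5)

Answer: Shortest path length: 6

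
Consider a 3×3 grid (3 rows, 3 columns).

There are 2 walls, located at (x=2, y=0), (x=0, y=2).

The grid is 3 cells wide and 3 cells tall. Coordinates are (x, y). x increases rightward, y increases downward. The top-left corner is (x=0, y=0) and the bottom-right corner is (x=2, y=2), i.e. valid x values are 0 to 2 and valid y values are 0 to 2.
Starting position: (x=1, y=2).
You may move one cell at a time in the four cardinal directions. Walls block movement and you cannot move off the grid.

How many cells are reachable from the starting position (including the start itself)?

BFS flood-fill from (x=1, y=2):
  Distance 0: (x=1, y=2)
  Distance 1: (x=1, y=1), (x=2, y=2)
  Distance 2: (x=1, y=0), (x=0, y=1), (x=2, y=1)
  Distance 3: (x=0, y=0)
Total reachable: 7 (grid has 7 open cells total)

Answer: Reachable cells: 7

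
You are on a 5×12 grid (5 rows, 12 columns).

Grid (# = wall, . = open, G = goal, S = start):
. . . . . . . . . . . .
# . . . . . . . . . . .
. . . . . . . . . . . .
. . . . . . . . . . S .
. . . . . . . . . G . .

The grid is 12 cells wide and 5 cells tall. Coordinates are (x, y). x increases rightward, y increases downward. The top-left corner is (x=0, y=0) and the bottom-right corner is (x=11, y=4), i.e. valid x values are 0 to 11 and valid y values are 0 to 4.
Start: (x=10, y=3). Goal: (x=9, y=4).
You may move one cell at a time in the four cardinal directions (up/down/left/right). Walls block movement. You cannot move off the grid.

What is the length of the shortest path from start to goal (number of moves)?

Answer: Shortest path length: 2

Derivation:
BFS from (x=10, y=3) until reaching (x=9, y=4):
  Distance 0: (x=10, y=3)
  Distance 1: (x=10, y=2), (x=9, y=3), (x=11, y=3), (x=10, y=4)
  Distance 2: (x=10, y=1), (x=9, y=2), (x=11, y=2), (x=8, y=3), (x=9, y=4), (x=11, y=4)  <- goal reached here
One shortest path (2 moves): (x=10, y=3) -> (x=9, y=3) -> (x=9, y=4)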